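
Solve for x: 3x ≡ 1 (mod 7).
5

gcd(3, 7) = 1, so the inverse exists.
Extended Euclidean algorithm on (7, 3):
7 = 2 × 3 + 1  ⟹  1 = (1)·7 + (-2)·3
So (-2)·3 ≡ 1 (mod 7), i.e. 3^(-1) ≡ -2 ≡ 5 (mod 7).
Check: 3 × 5 = 15 ≡ 1 (mod 7)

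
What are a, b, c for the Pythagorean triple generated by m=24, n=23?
(47, 1104, 1105)

Euclid's formula: a = m² - n², b = 2mn, c = m² + n²
m = 24, n = 23
a = 24² - 23² = 576 - 529 = 47
b = 2 × 24 × 23 = 1104
c = 24² + 23² = 576 + 529 = 1105
Verification: 47² + 1104² = 2209 + 1218816 = 1221025 = 1105² ✓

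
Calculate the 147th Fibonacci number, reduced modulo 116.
42

Matrix identity: Q^n = [[F_(n+1), F_n], [F_n, F_(n-1)]] with Q = [[1,1],[1,0]].
n = 147 = 10010011₂. Square-and-multiply, entries mod 116:
Q^1 = [[1,1],[1,0]]
Q^2 = (Q^1)² = [[2,1],[1,1]]
Q^4 = (Q^2)² = [[5,3],[3,2]]
Q^9 = (Q^4)²·Q = [[55,34],[34,21]]
Q^18 = (Q^9)² = [[5,32],[32,89]]
Q^36 = (Q^18)² = [[5,108],[108,13]]
Q^73 = (Q^36)²·Q = [[61,89],[89,88]]
Q^147 = (Q^73)²·Q = [[79,42],[42,37]]
F_147 mod 116 = Q^147[0][1] = 42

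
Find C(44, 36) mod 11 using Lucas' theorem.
0

Using Lucas' theorem:
Write n=44 and k=36 in base 11:
n in base 11: [4, 0]
k in base 11: [3, 3]
C(44,36) mod 11 = ∏ C(n_i, k_i) mod 11
Digit binomials (mod 11): C(4,3) = 4; C(0,3) = 0 (k_i > n_i)
Product: 4 × 0 = 0 ≡ 0 (mod 11)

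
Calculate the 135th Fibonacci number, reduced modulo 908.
662

Matrix identity: Q^n = [[F_(n+1), F_n], [F_n, F_(n-1)]] with Q = [[1,1],[1,0]].
n = 135 = 10000111₂. Square-and-multiply, entries mod 908:
Q^1 = [[1,1],[1,0]]
Q^2 = (Q^1)² = [[2,1],[1,1]]
Q^4 = (Q^2)² = [[5,3],[3,2]]
Q^8 = (Q^4)² = [[34,21],[21,13]]
Q^16 = (Q^8)² = [[689,79],[79,610]]
Q^33 = (Q^16)²·Q = [[647,630],[630,17]]
Q^67 = (Q^33)²·Q = [[765,125],[125,640]]
Q^135 = (Q^67)²·Q = [[135,662],[662,381]]
F_135 mod 908 = Q^135[0][1] = 662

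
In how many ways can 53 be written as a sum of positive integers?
329931

p(n) counts ways to write n as a sum of positive integers (order ignored).
Euler's pentagonal recurrence: p(k) = p(k-1) + p(k-2) - p(k-5) - p(k-7) + p(k-12) + p(k-15) - ... (offsets j(3j∓1)/2, signs ++--, p(0)=1, p(<0)=0).
DP table for k = 0..52: p(0)=1, p(1)=1, p(2)=2, p(3)=3, p(4)=5, p(5)=7, p(6)=11, p(7)=15, p(8)=22, p(9)=30, p(10)=42, p(11)=56, p(12)=77, p(13)=101, p(14)=135, p(15)=176, p(16)=231, p(17)=297, p(18)=385, p(19)=490, p(20)=627, p(21)=792, p(22)=1002, p(23)=1255, p(24)=1575, p(25)=1958, p(26)=2436, p(27)=3010, p(28)=3718, p(29)=4565, p(30)=5604, p(31)=6842, p(32)=8349, p(33)=10143, p(34)=12310, p(35)=14883, p(36)=17977, p(37)=21637, p(38)=26015, p(39)=31185, p(40)=37338, p(41)=44583, p(42)=53174, p(43)=63261, p(44)=75175, p(45)=89134, p(46)=105558, p(47)=124754, p(48)=147273, p(49)=173525, p(50)=204226, p(51)=239943, p(52)=281589.
Final step: p(53) = p(52) + p(51) - p(48) - p(46) + p(41) + p(38) - p(31) - p(27) + p(18) + p(13) - p(2)
= 281589 + 239943 - 147273 - 105558 + 44583 + 26015 - 6842 - 3010 + 385 + 101 - 2
= 329931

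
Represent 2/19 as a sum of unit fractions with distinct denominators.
1/10 + 1/190

Greedy algorithm:
2/19: ceiling(19/2) = 10, use 1/10
1/190: ceiling(190/1) = 190, use 1/190
Result: 2/19 = 1/10 + 1/190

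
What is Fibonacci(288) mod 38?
0

Matrix identity: Q^n = [[F_(n+1), F_n], [F_n, F_(n-1)]] with Q = [[1,1],[1,0]].
n = 288 = 100100000₂. Square-and-multiply, entries mod 38:
Q^1 = [[1,1],[1,0]]
Q^2 = (Q^1)² = [[2,1],[1,1]]
Q^4 = (Q^2)² = [[5,3],[3,2]]
Q^9 = (Q^4)²·Q = [[17,34],[34,21]]
Q^18 = (Q^9)² = [[1,0],[0,1]]
Q^36 = (Q^18)² = [[1,0],[0,1]]
Q^72 = (Q^36)² = [[1,0],[0,1]]
Q^144 = (Q^72)² = [[1,0],[0,1]]
Q^288 = (Q^144)² = [[1,0],[0,1]]
F_288 mod 38 = Q^288[0][1] = 0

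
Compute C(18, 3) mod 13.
10

Using Lucas' theorem:
Write n=18 and k=3 in base 13:
n in base 13: [1, 5]
k in base 13: [0, 3]
C(18,3) mod 13 = ∏ C(n_i, k_i) mod 13
Digit binomials (mod 13): C(1,0) = 1; C(5,3) = 10
Product: 1 × 10 = 10 ≡ 10 (mod 13)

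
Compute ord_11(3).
5

11 is prime, so ord(3) divides φ(11) = 10.
Divisors of 10: 1, 2, 5, 10.
Repeated squaring: 3^1 ≡ 3, 3^2 ≡ 9, 3^4 ≡ 4, 3^8 ≡ 5 (mod 11).
Test 3^d mod 11 for each divisor d in increasing order:
3^1 ≡ 3
3^2 ≡ 9
3^5 = 3^4·3^1 ≡ 1  ← first divisor giving 1
The order is 5.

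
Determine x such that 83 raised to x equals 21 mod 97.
85

Baby-step giant-step with step n = ⌈√97⌉ = 10.
Baby steps 83^j mod 97 (j:value) for j=0..9: 0:1, 1:83, 2:2, 3:69, 4:4, 5:41, 6:8, 7:82, 8:16, 9:67.
Giant-step multiplier: 83^(-10) ≡ 83^(96-10) = 83^86 ≡ 94 (mod 97).
Giant steps γ_i = 21·94^i mod 97: γ_0=21, γ_1=34, γ_2=92, γ_3=15, γ_4=52, γ_5=38, γ_6=80, γ_7=51, γ_8=41 (in table at j=5).
x = i·n + j = 8·10 + 5 = 85.
Check: 83^85 ≡ 21 (mod 97).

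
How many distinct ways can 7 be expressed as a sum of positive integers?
15

p(n) counts ways to write n as a sum of positive integers (order ignored).
Examples: 7; 6 + 1; 5 + 2; 5 + 1 + 1; 4 + 3; ... (15 total)
p(7) = 15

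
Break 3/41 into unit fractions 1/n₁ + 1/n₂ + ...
1/14 + 1/574

Greedy algorithm:
3/41: ceiling(41/3) = 14, use 1/14
1/574: ceiling(574/1) = 574, use 1/574
Result: 3/41 = 1/14 + 1/574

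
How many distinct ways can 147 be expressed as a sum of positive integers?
30388671978

p(n) counts ways to write n as a sum of positive integers (order ignored).
Euler's pentagonal recurrence: p(k) = p(k-1) + p(k-2) - p(k-5) - p(k-7) + p(k-12) + p(k-15) - ... (offsets j(3j∓1)/2, signs ++--, p(0)=1, p(<0)=0).
DP table for k = 0..146: p(0)=1, p(1)=1, p(2)=2, p(3)=3, p(4)=5, p(5)=7, p(6)=11, p(7)=15, p(8)=22, p(9)=30, p(10)=42, p(11)=56, p(12)=77, p(13)=101, p(14)=135, p(15)=176, p(16)=231, p(17)=297, p(18)=385, p(19)=490, p(20)=627, p(21)=792, p(22)=1002, p(23)=1255, p(24)=1575, p(25)=1958, p(26)=2436, p(27)=3010, p(28)=3718, p(29)=4565, p(30)=5604, p(31)=6842, p(32)=8349, p(33)=10143, p(34)=12310, p(35)=14883, p(36)=17977, p(37)=21637, p(38)=26015, p(39)=31185, p(40)=37338, p(41)=44583, p(42)=53174, p(43)=63261, p(44)=75175, p(45)=89134, p(46)=105558, p(47)=124754, p(48)=147273, p(49)=173525, p(50)=204226, p(51)=239943, p(52)=281589, p(53)=329931, p(54)=386155, p(55)=451276, p(56)=526823, p(57)=614154, p(58)=715220, p(59)=831820, p(60)=966467, p(61)=1121505, p(62)=1300156, p(63)=1505499, p(64)=1741630, p(65)=2012558, p(66)=2323520, p(67)=2679689, p(68)=3087735, p(69)=3554345, p(70)=4087968, p(71)=4697205, p(72)=5392783, p(73)=6185689, p(74)=7089500, p(75)=8118264, p(76)=9289091, p(77)=10619863, p(78)=12132164, p(79)=13848650, p(80)=15796476, p(81)=18004327, p(82)=20506255, p(83)=23338469, p(84)=26543660, p(85)=30167357, p(86)=34262962, p(87)=38887673, p(88)=44108109, p(89)=49995925, p(90)=56634173, p(91)=64112359, p(92)=72533807, p(93)=82010177, p(94)=92669720, p(95)=104651419, p(96)=118114304, p(97)=133230930, p(98)=150198136, p(99)=169229875, p(100)=190569292, p(101)=214481126, p(102)=241265379, p(103)=271248950, p(104)=304801365, p(105)=342325709, p(106)=384276336, p(107)=431149389, p(108)=483502844, p(109)=541946240, p(110)=607163746, p(111)=679903203, p(112)=761002156, p(113)=851376628, p(114)=952050665, p(115)=1064144451, p(116)=1188908248, p(117)=1327710076, p(118)=1482074143, p(119)=1653668665, p(120)=1844349560, p(121)=2056148051, p(122)=2291320912, p(123)=2552338241, p(124)=2841940500, p(125)=3163127352, p(126)=3519222692, p(127)=3913864295, p(128)=4351078600, p(129)=4835271870, p(130)=5371315400, p(131)=5964539504, p(132)=6620830889, p(133)=7346629512, p(134)=8149040695, p(135)=9035836076, p(136)=10015581680, p(137)=11097645016, p(138)=12292341831, p(139)=13610949895, p(140)=15065878135, p(141)=16670689208, p(142)=18440293320, p(143)=20390982757, p(144)=22540654445, p(145)=24908858009, p(146)=27517052599.
Final step: p(147) = p(146) + p(145) - p(142) - p(140) + p(135) + p(132) - p(125) - p(121) + p(112) + p(107) - p(96) - p(90) + p(77) + p(70) - p(55) - p(47) + p(30) + p(21) - p(2)
= 27517052599 + 24908858009 - 18440293320 - 15065878135 + 9035836076 + 6620830889 - 3163127352 - 2056148051 + 761002156 + 431149389 - 118114304 - 56634173 + 10619863 + 4087968 - 451276 - 124754 + 5604 + 792 - 2
= 30388671978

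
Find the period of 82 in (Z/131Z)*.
130

131 is prime, so ord(82) divides φ(131) = 130.
Divisors of 130: 1, 2, 5, 10, 13, 26, 65, 130.
Repeated squaring: 82^1 ≡ 82, 82^2 ≡ 43, 82^4 ≡ 15, 82^8 ≡ 94, 82^16 ≡ 59, 82^32 ≡ 75, 82^64 ≡ 123, 82^128 ≡ 64 (mod 131).
Test 82^d mod 131 for each divisor d in increasing order:
82^1 ≡ 82
82^2 ≡ 43
82^5 = 82^4·82^1 ≡ 51
82^10 = 82^8·82^2 ≡ 112
82^13 = 82^8·82^4·82^1 ≡ 78
82^26 = 82^16·82^8·82^2 ≡ 58
82^65 = 82^64·82^1 ≡ 130
82^130 = 82^128·82^2 ≡ 1  ← first divisor giving 1
The order is 130.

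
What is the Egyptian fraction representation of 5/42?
1/9 + 1/126

Greedy algorithm:
5/42: ceiling(42/5) = 9, use 1/9
1/126: ceiling(126/1) = 126, use 1/126
Result: 5/42 = 1/9 + 1/126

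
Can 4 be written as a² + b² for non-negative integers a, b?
0² + 2² (a=0, b=2)

Factorization: 4 = 2^2
By Fermat: n is sum of two squares iff every prime p ≡ 3 (mod 4) appears to even power.
All primes ≡ 3 (mod 4) appear to even power.
Search a = 0, 1, 2, … for 4 - a² a perfect square: first hit at a = 0: 4 - 0 = 4 = 2².
4 = 0² + 2² = 0 + 4 ✓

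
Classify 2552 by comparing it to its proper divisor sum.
abundant

Proper divisors of 2552: sum = 1 + 2 + 4 + 8 + 11 + 22 + 29 + 44 + 58 + 88 + 116 + 232 + 319 + 638 + 1276 = 2848
Since 2848 > 2552, 2552 is abundant.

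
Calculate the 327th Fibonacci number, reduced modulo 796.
2

Matrix identity: Q^n = [[F_(n+1), F_n], [F_n, F_(n-1)]] with Q = [[1,1],[1,0]].
n = 327 = 101000111₂. Square-and-multiply, entries mod 796:
Q^1 = [[1,1],[1,0]]
Q^2 = (Q^1)² = [[2,1],[1,1]]
Q^5 = (Q^2)²·Q = [[8,5],[5,3]]
Q^10 = (Q^5)² = [[89,55],[55,34]]
Q^20 = (Q^10)² = [[598,397],[397,201]]
Q^40 = (Q^20)² = [[201,395],[395,602]]
Q^81 = (Q^40)²·Q = [[191,610],[610,377]]
Q^163 = (Q^81)²·Q = [[453,233],[233,220]]
Q^327 = (Q^163)²·Q = [[795,2],[2,793]]
F_327 mod 796 = Q^327[0][1] = 2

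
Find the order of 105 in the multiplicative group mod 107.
53

107 is prime, so ord(105) divides φ(107) = 106.
Divisors of 106: 1, 2, 53, 106.
Repeated squaring: 105^1 ≡ 105, 105^2 ≡ 4, 105^4 ≡ 16, 105^8 ≡ 42, 105^16 ≡ 52, 105^32 ≡ 29, 105^64 ≡ 92 (mod 107).
Test 105^d mod 107 for each divisor d in increasing order:
105^1 ≡ 105
105^2 ≡ 4
105^53 = 105^32·105^16·105^4·105^1 ≡ 1  ← first divisor giving 1
The order is 53.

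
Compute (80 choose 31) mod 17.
0

Using Lucas' theorem:
Write n=80 and k=31 in base 17:
n in base 17: [4, 12]
k in base 17: [1, 14]
C(80,31) mod 17 = ∏ C(n_i, k_i) mod 17
Digit binomials (mod 17): C(4,1) = 4; C(12,14) = 0 (k_i > n_i)
Product: 4 × 0 = 0 ≡ 0 (mod 17)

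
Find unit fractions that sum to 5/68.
1/14 + 1/476

Greedy algorithm:
5/68: ceiling(68/5) = 14, use 1/14
1/476: ceiling(476/1) = 476, use 1/476
Result: 5/68 = 1/14 + 1/476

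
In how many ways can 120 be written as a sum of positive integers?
1844349560

p(n) counts ways to write n as a sum of positive integers (order ignored).
Euler's pentagonal recurrence: p(k) = p(k-1) + p(k-2) - p(k-5) - p(k-7) + p(k-12) + p(k-15) - ... (offsets j(3j∓1)/2, signs ++--, p(0)=1, p(<0)=0).
DP table for k = 0..119: p(0)=1, p(1)=1, p(2)=2, p(3)=3, p(4)=5, p(5)=7, p(6)=11, p(7)=15, p(8)=22, p(9)=30, p(10)=42, p(11)=56, p(12)=77, p(13)=101, p(14)=135, p(15)=176, p(16)=231, p(17)=297, p(18)=385, p(19)=490, p(20)=627, p(21)=792, p(22)=1002, p(23)=1255, p(24)=1575, p(25)=1958, p(26)=2436, p(27)=3010, p(28)=3718, p(29)=4565, p(30)=5604, p(31)=6842, p(32)=8349, p(33)=10143, p(34)=12310, p(35)=14883, p(36)=17977, p(37)=21637, p(38)=26015, p(39)=31185, p(40)=37338, p(41)=44583, p(42)=53174, p(43)=63261, p(44)=75175, p(45)=89134, p(46)=105558, p(47)=124754, p(48)=147273, p(49)=173525, p(50)=204226, p(51)=239943, p(52)=281589, p(53)=329931, p(54)=386155, p(55)=451276, p(56)=526823, p(57)=614154, p(58)=715220, p(59)=831820, p(60)=966467, p(61)=1121505, p(62)=1300156, p(63)=1505499, p(64)=1741630, p(65)=2012558, p(66)=2323520, p(67)=2679689, p(68)=3087735, p(69)=3554345, p(70)=4087968, p(71)=4697205, p(72)=5392783, p(73)=6185689, p(74)=7089500, p(75)=8118264, p(76)=9289091, p(77)=10619863, p(78)=12132164, p(79)=13848650, p(80)=15796476, p(81)=18004327, p(82)=20506255, p(83)=23338469, p(84)=26543660, p(85)=30167357, p(86)=34262962, p(87)=38887673, p(88)=44108109, p(89)=49995925, p(90)=56634173, p(91)=64112359, p(92)=72533807, p(93)=82010177, p(94)=92669720, p(95)=104651419, p(96)=118114304, p(97)=133230930, p(98)=150198136, p(99)=169229875, p(100)=190569292, p(101)=214481126, p(102)=241265379, p(103)=271248950, p(104)=304801365, p(105)=342325709, p(106)=384276336, p(107)=431149389, p(108)=483502844, p(109)=541946240, p(110)=607163746, p(111)=679903203, p(112)=761002156, p(113)=851376628, p(114)=952050665, p(115)=1064144451, p(116)=1188908248, p(117)=1327710076, p(118)=1482074143, p(119)=1653668665.
Final step: p(120) = p(119) + p(118) - p(115) - p(113) + p(108) + p(105) - p(98) - p(94) + p(85) + p(80) - p(69) - p(63) + p(50) + p(43) - p(28) - p(20) + p(3)
= 1653668665 + 1482074143 - 1064144451 - 851376628 + 483502844 + 342325709 - 150198136 - 92669720 + 30167357 + 15796476 - 3554345 - 1505499 + 204226 + 63261 - 3718 - 627 + 3
= 1844349560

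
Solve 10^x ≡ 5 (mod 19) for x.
2

Baby-step giant-step with step n = ⌈√19⌉ = 5.
Baby steps 10^j mod 19 (j:value) for j=0..4: 0:1, 1:10, 2:5, 3:12, 4:6.
h = 5 is already in the table at j=2, so x = 2.
Check: 10^2 ≡ 5 (mod 19).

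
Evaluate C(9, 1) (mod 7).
2

Using Lucas' theorem:
Write n=9 and k=1 in base 7:
n in base 7: [1, 2]
k in base 7: [0, 1]
C(9,1) mod 7 = ∏ C(n_i, k_i) mod 7
Digit binomials (mod 7): C(1,0) = 1; C(2,1) = 2
Product: 1 × 2 = 2 ≡ 2 (mod 7)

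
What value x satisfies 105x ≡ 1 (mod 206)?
155

gcd(105, 206) = 1, so the inverse exists.
Extended Euclidean algorithm on (206, 105):
206 = 1 × 105 + 101  ⟹  101 = (1)·206 + (-1)·105
105 = 1 × 101 + 4  ⟹  4 = (-1)·206 + (2)·105
101 = 25 × 4 + 1  ⟹  1 = (26)·206 + (-51)·105
So (-51)·105 ≡ 1 (mod 206), i.e. 105^(-1) ≡ -51 ≡ 155 (mod 206).
Check: 105 × 155 = 16275 ≡ 1 (mod 206)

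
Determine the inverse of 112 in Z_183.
67

gcd(112, 183) = 1, so the inverse exists.
Extended Euclidean algorithm on (183, 112):
183 = 1 × 112 + 71  ⟹  71 = (1)·183 + (-1)·112
112 = 1 × 71 + 41  ⟹  41 = (-1)·183 + (2)·112
71 = 1 × 41 + 30  ⟹  30 = (2)·183 + (-3)·112
41 = 1 × 30 + 11  ⟹  11 = (-3)·183 + (5)·112
30 = 2 × 11 + 8  ⟹  8 = (8)·183 + (-13)·112
11 = 1 × 8 + 3  ⟹  3 = (-11)·183 + (18)·112
8 = 2 × 3 + 2  ⟹  2 = (30)·183 + (-49)·112
3 = 1 × 2 + 1  ⟹  1 = (-41)·183 + (67)·112
So (67)·112 ≡ 1 (mod 183), i.e. 112^(-1) ≡ 67 (mod 183).
Check: 112 × 67 = 7504 ≡ 1 (mod 183)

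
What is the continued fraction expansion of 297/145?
[2; 20, 1, 2, 2]

Euclidean algorithm steps:
297 = 2 × 145 + 7
145 = 20 × 7 + 5
7 = 1 × 5 + 2
5 = 2 × 2 + 1
2 = 2 × 1 + 0
Continued fraction: [2; 20, 1, 2, 2]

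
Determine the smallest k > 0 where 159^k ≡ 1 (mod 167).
166

167 is prime, so ord(159) divides φ(167) = 166.
Divisors of 166: 1, 2, 83, 166.
Repeated squaring: 159^1 ≡ 159, 159^2 ≡ 64, 159^4 ≡ 88, 159^8 ≡ 62, 159^16 ≡ 3, 159^32 ≡ 9, 159^64 ≡ 81, 159^128 ≡ 48 (mod 167).
Test 159^d mod 167 for each divisor d in increasing order:
159^1 ≡ 159
159^2 ≡ 64
159^83 = 159^64·159^16·159^2·159^1 ≡ 166
159^166 = 159^128·159^32·159^4·159^2 ≡ 1  ← first divisor giving 1
The order is 166.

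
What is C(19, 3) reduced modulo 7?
3

Using Lucas' theorem:
Write n=19 and k=3 in base 7:
n in base 7: [2, 5]
k in base 7: [0, 3]
C(19,3) mod 7 = ∏ C(n_i, k_i) mod 7
Digit binomials (mod 7): C(2,0) = 1; C(5,3) = 10 ≡ 3
Product: 1 × 3 = 3 ≡ 3 (mod 7)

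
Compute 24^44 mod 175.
51

Repeated squaring. Binary of 44 = 101100.
24^1 ≡ 24 (mod 175); 24^2 ≡ 51 (mod 175); 24^4 ≡ 151 (mod 175); 24^8 ≡ 51 (mod 175); 24^16 ≡ 151 (mod 175); 24^32 ≡ 51 (mod 175)
24^44 = 24^4 × 24^8 × 24^32 ≡ 51 (mod 175)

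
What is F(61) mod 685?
366

Matrix identity: Q^n = [[F_(n+1), F_n], [F_n, F_(n-1)]] with Q = [[1,1],[1,0]].
n = 61 = 111101₂. Square-and-multiply, entries mod 685:
Q^1 = [[1,1],[1,0]]
Q^3 = (Q^1)²·Q = [[3,2],[2,1]]
Q^7 = (Q^3)²·Q = [[21,13],[13,8]]
Q^15 = (Q^7)²·Q = [[302,610],[610,377]]
Q^30 = (Q^15)² = [[244,450],[450,479]]
Q^61 = (Q^30)²·Q = [[341,366],[366,660]]
F_61 mod 685 = Q^61[0][1] = 366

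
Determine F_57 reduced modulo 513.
97

Matrix identity: Q^n = [[F_(n+1), F_n], [F_n, F_(n-1)]] with Q = [[1,1],[1,0]].
n = 57 = 111001₂. Square-and-multiply, entries mod 513:
Q^1 = [[1,1],[1,0]]
Q^3 = (Q^1)²·Q = [[3,2],[2,1]]
Q^7 = (Q^3)²·Q = [[21,13],[13,8]]
Q^14 = (Q^7)² = [[97,377],[377,233]]
Q^28 = (Q^14)² = [[203,264],[264,452]]
Q^57 = (Q^28)²·Q = [[136,97],[97,39]]
F_57 mod 513 = Q^57[0][1] = 97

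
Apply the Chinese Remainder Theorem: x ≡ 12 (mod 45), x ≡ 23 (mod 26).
777

Using Chinese Remainder Theorem:
M = 45 × 26 = 1170
M1 = 26, M2 = 45
y1 = 26^(-1) mod 45 = 26
y2 = 45^(-1) mod 26 = 11
x = (12×26×26 + 23×45×11) mod 1170 = 777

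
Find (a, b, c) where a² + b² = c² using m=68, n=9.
(4543, 1224, 4705)

Euclid's formula: a = m² - n², b = 2mn, c = m² + n²
m = 68, n = 9
a = 68² - 9² = 4624 - 81 = 4543
b = 2 × 68 × 9 = 1224
c = 68² + 9² = 4624 + 81 = 4705
Verification: 4543² + 1224² = 20638849 + 1498176 = 22137025 = 4705² ✓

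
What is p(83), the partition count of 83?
23338469

p(n) counts ways to write n as a sum of positive integers (order ignored).
Euler's pentagonal recurrence: p(k) = p(k-1) + p(k-2) - p(k-5) - p(k-7) + p(k-12) + p(k-15) - ... (offsets j(3j∓1)/2, signs ++--, p(0)=1, p(<0)=0).
DP table for k = 0..82: p(0)=1, p(1)=1, p(2)=2, p(3)=3, p(4)=5, p(5)=7, p(6)=11, p(7)=15, p(8)=22, p(9)=30, p(10)=42, p(11)=56, p(12)=77, p(13)=101, p(14)=135, p(15)=176, p(16)=231, p(17)=297, p(18)=385, p(19)=490, p(20)=627, p(21)=792, p(22)=1002, p(23)=1255, p(24)=1575, p(25)=1958, p(26)=2436, p(27)=3010, p(28)=3718, p(29)=4565, p(30)=5604, p(31)=6842, p(32)=8349, p(33)=10143, p(34)=12310, p(35)=14883, p(36)=17977, p(37)=21637, p(38)=26015, p(39)=31185, p(40)=37338, p(41)=44583, p(42)=53174, p(43)=63261, p(44)=75175, p(45)=89134, p(46)=105558, p(47)=124754, p(48)=147273, p(49)=173525, p(50)=204226, p(51)=239943, p(52)=281589, p(53)=329931, p(54)=386155, p(55)=451276, p(56)=526823, p(57)=614154, p(58)=715220, p(59)=831820, p(60)=966467, p(61)=1121505, p(62)=1300156, p(63)=1505499, p(64)=1741630, p(65)=2012558, p(66)=2323520, p(67)=2679689, p(68)=3087735, p(69)=3554345, p(70)=4087968, p(71)=4697205, p(72)=5392783, p(73)=6185689, p(74)=7089500, p(75)=8118264, p(76)=9289091, p(77)=10619863, p(78)=12132164, p(79)=13848650, p(80)=15796476, p(81)=18004327, p(82)=20506255.
Final step: p(83) = p(82) + p(81) - p(78) - p(76) + p(71) + p(68) - p(61) - p(57) + p(48) + p(43) - p(32) - p(26) + p(13) + p(6)
= 20506255 + 18004327 - 12132164 - 9289091 + 4697205 + 3087735 - 1121505 - 614154 + 147273 + 63261 - 8349 - 2436 + 101 + 11
= 23338469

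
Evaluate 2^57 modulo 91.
57

Repeated squaring. Binary of 57 = 111001.
2^1 ≡ 2 (mod 91); 2^2 ≡ 4 (mod 91); 2^4 ≡ 16 (mod 91); 2^8 ≡ 74 (mod 91); 2^16 ≡ 16 (mod 91); 2^32 ≡ 74 (mod 91)
2^57 = 2^1 × 2^8 × 2^16 × 2^32 ≡ 57 (mod 91)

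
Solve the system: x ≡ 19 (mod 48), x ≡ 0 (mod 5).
115

Using Chinese Remainder Theorem:
M = 48 × 5 = 240
M1 = 5, M2 = 48
y1 = 5^(-1) mod 48 = 29
y2 = 48^(-1) mod 5 = 2
x = (19×5×29 + 0×48×2) mod 240 = 115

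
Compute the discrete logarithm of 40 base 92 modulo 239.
42

Baby-step giant-step with step n = ⌈√239⌉ = 16.
Baby steps 92^j mod 239 (j:value) for j=0..15: 0:1, 1:92, 2:99, 3:26, 4:2, 5:184, 6:198, 7:52, 8:4, 9:129, 10:157, 11:104, 12:8, 13:19, 14:75, 15:208.
Giant-step multiplier: 92^(-16) ≡ 92^(238-16) = 92^222 ≡ 15 (mod 239).
Giant steps γ_i = 40·15^i mod 239: γ_0=40, γ_1=122, γ_2=157 (in table at j=10).
x = i·n + j = 2·16 + 10 = 42.
Check: 92^42 ≡ 40 (mod 239).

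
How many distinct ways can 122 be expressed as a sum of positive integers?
2291320912

p(n) counts ways to write n as a sum of positive integers (order ignored).
Euler's pentagonal recurrence: p(k) = p(k-1) + p(k-2) - p(k-5) - p(k-7) + p(k-12) + p(k-15) - ... (offsets j(3j∓1)/2, signs ++--, p(0)=1, p(<0)=0).
DP table for k = 0..121: p(0)=1, p(1)=1, p(2)=2, p(3)=3, p(4)=5, p(5)=7, p(6)=11, p(7)=15, p(8)=22, p(9)=30, p(10)=42, p(11)=56, p(12)=77, p(13)=101, p(14)=135, p(15)=176, p(16)=231, p(17)=297, p(18)=385, p(19)=490, p(20)=627, p(21)=792, p(22)=1002, p(23)=1255, p(24)=1575, p(25)=1958, p(26)=2436, p(27)=3010, p(28)=3718, p(29)=4565, p(30)=5604, p(31)=6842, p(32)=8349, p(33)=10143, p(34)=12310, p(35)=14883, p(36)=17977, p(37)=21637, p(38)=26015, p(39)=31185, p(40)=37338, p(41)=44583, p(42)=53174, p(43)=63261, p(44)=75175, p(45)=89134, p(46)=105558, p(47)=124754, p(48)=147273, p(49)=173525, p(50)=204226, p(51)=239943, p(52)=281589, p(53)=329931, p(54)=386155, p(55)=451276, p(56)=526823, p(57)=614154, p(58)=715220, p(59)=831820, p(60)=966467, p(61)=1121505, p(62)=1300156, p(63)=1505499, p(64)=1741630, p(65)=2012558, p(66)=2323520, p(67)=2679689, p(68)=3087735, p(69)=3554345, p(70)=4087968, p(71)=4697205, p(72)=5392783, p(73)=6185689, p(74)=7089500, p(75)=8118264, p(76)=9289091, p(77)=10619863, p(78)=12132164, p(79)=13848650, p(80)=15796476, p(81)=18004327, p(82)=20506255, p(83)=23338469, p(84)=26543660, p(85)=30167357, p(86)=34262962, p(87)=38887673, p(88)=44108109, p(89)=49995925, p(90)=56634173, p(91)=64112359, p(92)=72533807, p(93)=82010177, p(94)=92669720, p(95)=104651419, p(96)=118114304, p(97)=133230930, p(98)=150198136, p(99)=169229875, p(100)=190569292, p(101)=214481126, p(102)=241265379, p(103)=271248950, p(104)=304801365, p(105)=342325709, p(106)=384276336, p(107)=431149389, p(108)=483502844, p(109)=541946240, p(110)=607163746, p(111)=679903203, p(112)=761002156, p(113)=851376628, p(114)=952050665, p(115)=1064144451, p(116)=1188908248, p(117)=1327710076, p(118)=1482074143, p(119)=1653668665, p(120)=1844349560, p(121)=2056148051.
Final step: p(122) = p(121) + p(120) - p(117) - p(115) + p(110) + p(107) - p(100) - p(96) + p(87) + p(82) - p(71) - p(65) + p(52) + p(45) - p(30) - p(22) + p(5)
= 2056148051 + 1844349560 - 1327710076 - 1064144451 + 607163746 + 431149389 - 190569292 - 118114304 + 38887673 + 20506255 - 4697205 - 2012558 + 281589 + 89134 - 5604 - 1002 + 7
= 2291320912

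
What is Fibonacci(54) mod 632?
400

Matrix identity: Q^n = [[F_(n+1), F_n], [F_n, F_(n-1)]] with Q = [[1,1],[1,0]].
n = 54 = 110110₂. Square-and-multiply, entries mod 632:
Q^1 = [[1,1],[1,0]]
Q^3 = (Q^1)²·Q = [[3,2],[2,1]]
Q^6 = (Q^3)² = [[13,8],[8,5]]
Q^13 = (Q^6)²·Q = [[377,233],[233,144]]
Q^27 = (Q^13)²·Q = [[547,498],[498,49]]
Q^54 = (Q^27)² = [[533,400],[400,133]]
F_54 mod 632 = Q^54[0][1] = 400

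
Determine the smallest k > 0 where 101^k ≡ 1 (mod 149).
148

149 is prime, so ord(101) divides φ(149) = 148.
Divisors of 148: 1, 2, 4, 37, 74, 148.
Repeated squaring: 101^1 ≡ 101, 101^2 ≡ 69, 101^4 ≡ 142, 101^8 ≡ 49, 101^16 ≡ 17, 101^32 ≡ 140, 101^64 ≡ 81, 101^128 ≡ 5 (mod 149).
Test 101^d mod 149 for each divisor d in increasing order:
101^1 ≡ 101
101^2 ≡ 69
101^4 ≡ 142
101^37 = 101^32·101^4·101^1 ≡ 105
101^74 = 101^64·101^8·101^2 ≡ 148
101^148 = 101^128·101^16·101^4 ≡ 1  ← first divisor giving 1
The order is 148.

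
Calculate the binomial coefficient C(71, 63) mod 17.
0

Using Lucas' theorem:
Write n=71 and k=63 in base 17:
n in base 17: [4, 3]
k in base 17: [3, 12]
C(71,63) mod 17 = ∏ C(n_i, k_i) mod 17
Digit binomials (mod 17): C(4,3) = 4; C(3,12) = 0 (k_i > n_i)
Product: 4 × 0 = 0 ≡ 0 (mod 17)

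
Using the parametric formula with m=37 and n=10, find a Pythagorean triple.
(1269, 740, 1469)

Euclid's formula: a = m² - n², b = 2mn, c = m² + n²
m = 37, n = 10
a = 37² - 10² = 1369 - 100 = 1269
b = 2 × 37 × 10 = 740
c = 37² + 10² = 1369 + 100 = 1469
Verification: 1269² + 740² = 1610361 + 547600 = 2157961 = 1469² ✓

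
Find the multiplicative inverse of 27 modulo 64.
19

gcd(27, 64) = 1, so the inverse exists.
Extended Euclidean algorithm on (64, 27):
64 = 2 × 27 + 10  ⟹  10 = (1)·64 + (-2)·27
27 = 2 × 10 + 7  ⟹  7 = (-2)·64 + (5)·27
10 = 1 × 7 + 3  ⟹  3 = (3)·64 + (-7)·27
7 = 2 × 3 + 1  ⟹  1 = (-8)·64 + (19)·27
So (19)·27 ≡ 1 (mod 64), i.e. 27^(-1) ≡ 19 (mod 64).
Check: 27 × 19 = 513 ≡ 1 (mod 64)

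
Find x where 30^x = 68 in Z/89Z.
50

Baby-step giant-step with step n = ⌈√89⌉ = 10.
Baby steps 30^j mod 89 (j:value) for j=0..9: 0:1, 1:30, 2:10, 3:33, 4:11, 5:63, 6:21, 7:7, 8:32, 9:70.
Giant-step multiplier: 30^(-10) ≡ 30^(88-10) = 30^78 ≡ 42 (mod 89).
Giant steps γ_i = 68·42^i mod 89: γ_0=68, γ_1=8, γ_2=69, γ_3=50, γ_4=53, γ_5=1 (in table at j=0).
x = i·n + j = 5·10 + 0 = 50.
Check: 30^50 ≡ 68 (mod 89).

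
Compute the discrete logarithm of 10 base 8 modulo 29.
17

Baby-step giant-step with step n = ⌈√29⌉ = 6.
Baby steps 8^j mod 29 (j:value) for j=0..5: 0:1, 1:8, 2:6, 3:19, 4:7, 5:27.
Giant-step multiplier: 8^(-6) ≡ 8^(28-6) = 8^22 ≡ 9 (mod 29).
Giant steps γ_i = 10·9^i mod 29: γ_0=10, γ_1=3, γ_2=27 (in table at j=5).
x = i·n + j = 2·6 + 5 = 17.
Check: 8^17 ≡ 10 (mod 29).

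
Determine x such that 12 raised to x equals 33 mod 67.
4

Baby-step giant-step with step n = ⌈√67⌉ = 9.
Baby steps 12^j mod 67 (j:value) for j=0..8: 0:1, 1:12, 2:10, 3:53, 4:33, 5:61, 6:62, 7:7, 8:17.
h = 33 is already in the table at j=4, so x = 4.
Check: 12^4 ≡ 33 (mod 67).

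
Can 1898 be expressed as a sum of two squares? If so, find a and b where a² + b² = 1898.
7² + 43² (a=7, b=43)

Factorization: 1898 = 2 × 13 × 73
By Fermat: n is sum of two squares iff every prime p ≡ 3 (mod 4) appears to even power.
All primes ≡ 3 (mod 4) appear to even power.
Search a = 0, 1, 2, … for 1898 - a² a perfect square: first hit at a = 7: 1898 - 49 = 1849 = 43².
1898 = 7² + 43² = 49 + 1849 ✓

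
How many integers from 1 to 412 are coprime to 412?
204

412 = 2^2 × 103
φ(n) = n × ∏(1 - 1/p) for each prime p dividing n
φ(412) = 412 × (1 - 1/2) × (1 - 1/103) = 204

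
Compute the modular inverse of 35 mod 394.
349

gcd(35, 394) = 1, so the inverse exists.
Extended Euclidean algorithm on (394, 35):
394 = 11 × 35 + 9  ⟹  9 = (1)·394 + (-11)·35
35 = 3 × 9 + 8  ⟹  8 = (-3)·394 + (34)·35
9 = 1 × 8 + 1  ⟹  1 = (4)·394 + (-45)·35
So (-45)·35 ≡ 1 (mod 394), i.e. 35^(-1) ≡ -45 ≡ 349 (mod 394).
Check: 35 × 349 = 12215 ≡ 1 (mod 394)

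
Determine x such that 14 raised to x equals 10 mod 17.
11

Baby-step giant-step with step n = ⌈√17⌉ = 5.
Baby steps 14^j mod 17 (j:value) for j=0..4: 0:1, 1:14, 2:9, 3:7, 4:13.
Giant-step multiplier: 14^(-5) ≡ 14^(16-5) = 14^11 ≡ 10 (mod 17).
Giant steps γ_i = 10·10^i mod 17: γ_0=10, γ_1=15, γ_2=14 (in table at j=1).
x = i·n + j = 2·5 + 1 = 11.
Check: 14^11 ≡ 10 (mod 17).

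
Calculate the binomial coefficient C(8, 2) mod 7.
0

Using Lucas' theorem:
Write n=8 and k=2 in base 7:
n in base 7: [1, 1]
k in base 7: [0, 2]
C(8,2) mod 7 = ∏ C(n_i, k_i) mod 7
Digit binomials (mod 7): C(1,0) = 1; C(1,2) = 0 (k_i > n_i)
Product: 1 × 0 = 0 ≡ 0 (mod 7)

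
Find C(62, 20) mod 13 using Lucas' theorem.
12

Using Lucas' theorem:
Write n=62 and k=20 in base 13:
n in base 13: [4, 10]
k in base 13: [1, 7]
C(62,20) mod 13 = ∏ C(n_i, k_i) mod 13
Digit binomials (mod 13): C(4,1) = 4; C(10,7) = 120 ≡ 3
Product: 4 × 3 = 12 ≡ 12 (mod 13)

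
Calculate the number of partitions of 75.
8118264

p(n) counts ways to write n as a sum of positive integers (order ignored).
Euler's pentagonal recurrence: p(k) = p(k-1) + p(k-2) - p(k-5) - p(k-7) + p(k-12) + p(k-15) - ... (offsets j(3j∓1)/2, signs ++--, p(0)=1, p(<0)=0).
DP table for k = 0..74: p(0)=1, p(1)=1, p(2)=2, p(3)=3, p(4)=5, p(5)=7, p(6)=11, p(7)=15, p(8)=22, p(9)=30, p(10)=42, p(11)=56, p(12)=77, p(13)=101, p(14)=135, p(15)=176, p(16)=231, p(17)=297, p(18)=385, p(19)=490, p(20)=627, p(21)=792, p(22)=1002, p(23)=1255, p(24)=1575, p(25)=1958, p(26)=2436, p(27)=3010, p(28)=3718, p(29)=4565, p(30)=5604, p(31)=6842, p(32)=8349, p(33)=10143, p(34)=12310, p(35)=14883, p(36)=17977, p(37)=21637, p(38)=26015, p(39)=31185, p(40)=37338, p(41)=44583, p(42)=53174, p(43)=63261, p(44)=75175, p(45)=89134, p(46)=105558, p(47)=124754, p(48)=147273, p(49)=173525, p(50)=204226, p(51)=239943, p(52)=281589, p(53)=329931, p(54)=386155, p(55)=451276, p(56)=526823, p(57)=614154, p(58)=715220, p(59)=831820, p(60)=966467, p(61)=1121505, p(62)=1300156, p(63)=1505499, p(64)=1741630, p(65)=2012558, p(66)=2323520, p(67)=2679689, p(68)=3087735, p(69)=3554345, p(70)=4087968, p(71)=4697205, p(72)=5392783, p(73)=6185689, p(74)=7089500.
Final step: p(75) = p(74) + p(73) - p(70) - p(68) + p(63) + p(60) - p(53) - p(49) + p(40) + p(35) - p(24) - p(18) + p(5)
= 7089500 + 6185689 - 4087968 - 3087735 + 1505499 + 966467 - 329931 - 173525 + 37338 + 14883 - 1575 - 385 + 7
= 8118264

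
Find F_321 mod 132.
34

Matrix identity: Q^n = [[F_(n+1), F_n], [F_n, F_(n-1)]] with Q = [[1,1],[1,0]].
n = 321 = 101000001₂. Square-and-multiply, entries mod 132:
Q^1 = [[1,1],[1,0]]
Q^2 = (Q^1)² = [[2,1],[1,1]]
Q^5 = (Q^2)²·Q = [[8,5],[5,3]]
Q^10 = (Q^5)² = [[89,55],[55,34]]
Q^20 = (Q^10)² = [[122,33],[33,89]]
Q^40 = (Q^20)² = [[1,99],[99,34]]
Q^80 = (Q^40)² = [[34,33],[33,1]]
Q^160 = (Q^80)² = [[1,99],[99,34]]
Q^321 = (Q^160)²·Q = [[67,34],[34,33]]
F_321 mod 132 = Q^321[0][1] = 34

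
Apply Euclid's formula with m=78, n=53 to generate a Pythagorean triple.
(3275, 8268, 8893)

Euclid's formula: a = m² - n², b = 2mn, c = m² + n²
m = 78, n = 53
a = 78² - 53² = 6084 - 2809 = 3275
b = 2 × 78 × 53 = 8268
c = 78² + 53² = 6084 + 2809 = 8893
Verification: 3275² + 8268² = 10725625 + 68359824 = 79085449 = 8893² ✓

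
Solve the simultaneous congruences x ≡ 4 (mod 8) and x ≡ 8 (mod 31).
132

Using Chinese Remainder Theorem:
M = 8 × 31 = 248
M1 = 31, M2 = 8
y1 = 31^(-1) mod 8 = 7
y2 = 8^(-1) mod 31 = 4
x = (4×31×7 + 8×8×4) mod 248 = 132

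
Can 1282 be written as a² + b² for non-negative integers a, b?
21² + 29² (a=21, b=29)

Factorization: 1282 = 2 × 641
By Fermat: n is sum of two squares iff every prime p ≡ 3 (mod 4) appears to even power.
All primes ≡ 3 (mod 4) appear to even power.
Search a = 0, 1, 2, … for 1282 - a² a perfect square: first hit at a = 21: 1282 - 441 = 841 = 29².
1282 = 21² + 29² = 441 + 841 ✓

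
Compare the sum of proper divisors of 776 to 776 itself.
deficient

Proper divisors of 776: sum = 1 + 2 + 4 + 8 + 97 + 194 + 388 = 694
Since 694 < 776, 776 is deficient.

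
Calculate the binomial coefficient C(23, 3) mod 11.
0

Using Lucas' theorem:
Write n=23 and k=3 in base 11:
n in base 11: [2, 1]
k in base 11: [0, 3]
C(23,3) mod 11 = ∏ C(n_i, k_i) mod 11
Digit binomials (mod 11): C(2,0) = 1; C(1,3) = 0 (k_i > n_i)
Product: 1 × 0 = 0 ≡ 0 (mod 11)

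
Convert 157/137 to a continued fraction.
[1; 6, 1, 5, 1, 2]

Euclidean algorithm steps:
157 = 1 × 137 + 20
137 = 6 × 20 + 17
20 = 1 × 17 + 3
17 = 5 × 3 + 2
3 = 1 × 2 + 1
2 = 2 × 1 + 0
Continued fraction: [1; 6, 1, 5, 1, 2]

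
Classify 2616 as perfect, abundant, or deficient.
abundant

Proper divisors of 2616: sum = 1 + 2 + 3 + 4 + 6 + 8 + 12 + 24 + 109 + 218 + 327 + 436 + 654 + 872 + 1308 = 3984
Since 3984 > 2616, 2616 is abundant.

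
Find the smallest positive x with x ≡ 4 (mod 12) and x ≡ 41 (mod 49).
580

Using Chinese Remainder Theorem:
M = 12 × 49 = 588
M1 = 49, M2 = 12
y1 = 49^(-1) mod 12 = 1
y2 = 12^(-1) mod 49 = 45
x = (4×49×1 + 41×12×45) mod 588 = 580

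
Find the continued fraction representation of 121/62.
[1; 1, 19, 1, 2]

Euclidean algorithm steps:
121 = 1 × 62 + 59
62 = 1 × 59 + 3
59 = 19 × 3 + 2
3 = 1 × 2 + 1
2 = 2 × 1 + 0
Continued fraction: [1; 1, 19, 1, 2]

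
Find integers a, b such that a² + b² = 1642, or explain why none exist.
11² + 39² (a=11, b=39)

Factorization: 1642 = 2 × 821
By Fermat: n is sum of two squares iff every prime p ≡ 3 (mod 4) appears to even power.
All primes ≡ 3 (mod 4) appear to even power.
Search a = 0, 1, 2, … for 1642 - a² a perfect square: first hit at a = 11: 1642 - 121 = 1521 = 39².
1642 = 11² + 39² = 121 + 1521 ✓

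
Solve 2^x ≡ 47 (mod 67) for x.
50

Baby-step giant-step with step n = ⌈√67⌉ = 9.
Baby steps 2^j mod 67 (j:value) for j=0..8: 0:1, 1:2, 2:4, 3:8, 4:16, 5:32, 6:64, 7:61, 8:55.
Giant-step multiplier: 2^(-9) ≡ 2^(66-9) = 2^57 ≡ 53 (mod 67).
Giant steps γ_i = 47·53^i mod 67: γ_0=47, γ_1=12, γ_2=33, γ_3=7, γ_4=36, γ_5=32 (in table at j=5).
x = i·n + j = 5·9 + 5 = 50.
Check: 2^50 ≡ 47 (mod 67).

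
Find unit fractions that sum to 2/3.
1/2 + 1/6

Greedy algorithm:
2/3: ceiling(3/2) = 2, use 1/2
1/6: ceiling(6/1) = 6, use 1/6
Result: 2/3 = 1/2 + 1/6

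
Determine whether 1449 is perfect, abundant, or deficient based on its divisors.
deficient

Proper divisors of 1449: sum = 1 + 3 + 7 + 9 + 21 + 23 + 63 + 69 + 161 + 207 + 483 = 1047
Since 1047 < 1449, 1449 is deficient.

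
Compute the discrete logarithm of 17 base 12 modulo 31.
13

Baby-step giant-step with step n = ⌈√31⌉ = 6.
Baby steps 12^j mod 31 (j:value) for j=0..5: 0:1, 1:12, 2:20, 3:23, 4:28, 5:26.
Giant-step multiplier: 12^(-6) ≡ 12^(30-6) = 12^24 ≡ 16 (mod 31).
Giant steps γ_i = 17·16^i mod 31: γ_0=17, γ_1=24, γ_2=12 (in table at j=1).
x = i·n + j = 2·6 + 1 = 13.
Check: 12^13 ≡ 17 (mod 31).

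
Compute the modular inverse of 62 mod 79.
65

gcd(62, 79) = 1, so the inverse exists.
Extended Euclidean algorithm on (79, 62):
79 = 1 × 62 + 17  ⟹  17 = (1)·79 + (-1)·62
62 = 3 × 17 + 11  ⟹  11 = (-3)·79 + (4)·62
17 = 1 × 11 + 6  ⟹  6 = (4)·79 + (-5)·62
11 = 1 × 6 + 5  ⟹  5 = (-7)·79 + (9)·62
6 = 1 × 5 + 1  ⟹  1 = (11)·79 + (-14)·62
So (-14)·62 ≡ 1 (mod 79), i.e. 62^(-1) ≡ -14 ≡ 65 (mod 79).
Check: 62 × 65 = 4030 ≡ 1 (mod 79)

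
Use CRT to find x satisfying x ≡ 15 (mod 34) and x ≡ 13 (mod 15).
253

Using Chinese Remainder Theorem:
M = 34 × 15 = 510
M1 = 15, M2 = 34
y1 = 15^(-1) mod 34 = 25
y2 = 34^(-1) mod 15 = 4
x = (15×15×25 + 13×34×4) mod 510 = 253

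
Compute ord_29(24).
7

29 is prime, so ord(24) divides φ(29) = 28.
Divisors of 28: 1, 2, 4, 7, 14, 28.
Repeated squaring: 24^1 ≡ 24, 24^2 ≡ 25, 24^4 ≡ 16, 24^8 ≡ 24, 24^16 ≡ 25 (mod 29).
Test 24^d mod 29 for each divisor d in increasing order:
24^1 ≡ 24
24^2 ≡ 25
24^4 ≡ 16
24^7 = 24^4·24^2·24^1 ≡ 1  ← first divisor giving 1
The order is 7.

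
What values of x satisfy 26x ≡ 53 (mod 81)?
x ≡ 55 (mod 81)

gcd(26, 81) = 1, which divides 53, so solutions exist.
Find 26^(-1) mod 81 by the extended Euclidean algorithm:
81 = 3 × 26 + 3  ⟹  3 = (1)·81 + (-3)·26
26 = 8 × 3 + 2  ⟹  2 = (-8)·81 + (25)·26
3 = 1 × 2 + 1  ⟹  1 = (9)·81 + (-28)·26
So (-28)·26 ≡ 1 (mod 81), i.e. 26^(-1) ≡ -28 ≡ 53 (mod 81).
x ≡ 53 × 53 = 2809 ≡ 55 (mod 81).
Check: 26 × 55 = 1430 ≡ 53 (mod 81).
Unique solution: x ≡ 55 (mod 81)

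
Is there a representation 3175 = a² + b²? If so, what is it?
Not possible

Factorization: 3175 = 5^2 × 127
By Fermat: n is sum of two squares iff every prime p ≡ 3 (mod 4) appears to even power.
Prime(s) ≡ 3 (mod 4) with odd exponent: [(127, 1)]
Therefore 3175 cannot be expressed as a² + b².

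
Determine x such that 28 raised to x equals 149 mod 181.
175

Baby-step giant-step with step n = ⌈√181⌉ = 14.
Baby steps 28^j mod 181 (j:value) for j=0..13: 0:1, 1:28, 2:60, 3:51, 4:161, 5:164, 6:67, 7:66, 8:38, 9:159, 10:108, 11:128, 12:145, 13:78.
Giant-step multiplier: 28^(-14) ≡ 28^(180-14) = 28^166 ≡ 166 (mod 181).
Giant steps γ_i = 149·166^i mod 181: γ_0=149, γ_1=118, γ_2=40, γ_3=124, γ_4=131, γ_5=26, γ_6=153, γ_7=58, γ_8=35, γ_9=18, γ_10=92, γ_11=68, γ_12=66 (in table at j=7).
x = i·n + j = 12·14 + 7 = 175.
Check: 28^175 ≡ 149 (mod 181).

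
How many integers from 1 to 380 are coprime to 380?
144

380 = 2^2 × 5 × 19
φ(n) = n × ∏(1 - 1/p) for each prime p dividing n
φ(380) = 380 × (1 - 1/2) × (1 - 1/5) × (1 - 1/19) = 144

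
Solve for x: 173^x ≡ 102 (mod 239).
160

Baby-step giant-step with step n = ⌈√239⌉ = 16.
Baby steps 173^j mod 239 (j:value) for j=0..15: 0:1, 1:173, 2:54, 3:21, 4:48, 5:178, 6:202, 7:52, 8:153, 9:179, 10:136, 11:106, 12:174, 13:227, 14:75, 15:69.
Giant-step multiplier: 173^(-16) ≡ 173^(238-16) = 173^222 ≡ 147 (mod 239).
Giant steps γ_i = 102·147^i mod 239: γ_0=102, γ_1=176, γ_2=60, γ_3=216, γ_4=204, γ_5=113, γ_6=120, γ_7=193, γ_8=169, γ_9=226, γ_10=1 (in table at j=0).
x = i·n + j = 10·16 + 0 = 160.
Check: 173^160 ≡ 102 (mod 239).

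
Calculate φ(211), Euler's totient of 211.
210

211 = 211
φ(n) = n × ∏(1 - 1/p) for each prime p dividing n
φ(211) = 211 × (1 - 1/211) = 210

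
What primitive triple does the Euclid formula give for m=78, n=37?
(4715, 5772, 7453)

Euclid's formula: a = m² - n², b = 2mn, c = m² + n²
m = 78, n = 37
a = 78² - 37² = 6084 - 1369 = 4715
b = 2 × 78 × 37 = 5772
c = 78² + 37² = 6084 + 1369 = 7453
Verification: 4715² + 5772² = 22231225 + 33315984 = 55547209 = 7453² ✓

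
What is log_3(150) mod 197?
172

Baby-step giant-step with step n = ⌈√197⌉ = 15.
Baby steps 3^j mod 197 (j:value) for j=0..14: 0:1, 1:3, 2:9, 3:27, 4:81, 5:46, 6:138, 7:20, 8:60, 9:180, 10:146, 11:44, 12:132, 13:2, 14:6.
Giant-step multiplier: 3^(-15) ≡ 3^(196-15) = 3^181 ≡ 11 (mod 197).
Giant steps γ_i = 150·11^i mod 197: γ_0=150, γ_1=74, γ_2=26, γ_3=89, γ_4=191, γ_5=131, γ_6=62, γ_7=91, γ_8=16, γ_9=176, γ_10=163, γ_11=20 (in table at j=7).
x = i·n + j = 11·15 + 7 = 172.
Check: 3^172 ≡ 150 (mod 197).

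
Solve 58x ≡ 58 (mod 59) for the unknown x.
x ≡ 1 (mod 59)

gcd(58, 59) = 1, which divides 58, so solutions exist.
Find 58^(-1) mod 59 by the extended Euclidean algorithm:
59 = 1 × 58 + 1  ⟹  1 = (1)·59 + (-1)·58
So (-1)·58 ≡ 1 (mod 59), i.e. 58^(-1) ≡ -1 ≡ 58 (mod 59).
x ≡ 58 × 58 = 3364 ≡ 1 (mod 59).
Check: 58 × 1 = 58 ≡ 58 (mod 59).
Unique solution: x ≡ 1 (mod 59)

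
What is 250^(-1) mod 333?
4

gcd(250, 333) = 1, so the inverse exists.
Extended Euclidean algorithm on (333, 250):
333 = 1 × 250 + 83  ⟹  83 = (1)·333 + (-1)·250
250 = 3 × 83 + 1  ⟹  1 = (-3)·333 + (4)·250
So (4)·250 ≡ 1 (mod 333), i.e. 250^(-1) ≡ 4 (mod 333).
Check: 250 × 4 = 1000 ≡ 1 (mod 333)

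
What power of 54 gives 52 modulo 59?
3

Baby-step giant-step with step n = ⌈√59⌉ = 8.
Baby steps 54^j mod 59 (j:value) for j=0..7: 0:1, 1:54, 2:25, 3:52, 4:35, 5:2, 6:49, 7:50.
h = 52 is already in the table at j=3, so x = 3.
Check: 54^3 ≡ 52 (mod 59).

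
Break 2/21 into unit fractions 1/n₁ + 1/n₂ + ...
1/11 + 1/231

Greedy algorithm:
2/21: ceiling(21/2) = 11, use 1/11
1/231: ceiling(231/1) = 231, use 1/231
Result: 2/21 = 1/11 + 1/231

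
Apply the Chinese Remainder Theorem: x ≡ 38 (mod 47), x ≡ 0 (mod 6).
132

Using Chinese Remainder Theorem:
M = 47 × 6 = 282
M1 = 6, M2 = 47
y1 = 6^(-1) mod 47 = 8
y2 = 47^(-1) mod 6 = 5
x = (38×6×8 + 0×47×5) mod 282 = 132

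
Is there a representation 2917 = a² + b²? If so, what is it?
1² + 54² (a=1, b=54)

Factorization: 2917 = 2917
By Fermat: n is sum of two squares iff every prime p ≡ 3 (mod 4) appears to even power.
All primes ≡ 3 (mod 4) appear to even power.
Search a = 0, 1, 2, … for 2917 - a² a perfect square: first hit at a = 1: 2917 - 1 = 2916 = 54².
2917 = 1² + 54² = 1 + 2916 ✓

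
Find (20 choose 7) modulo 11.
3

Using Lucas' theorem:
Write n=20 and k=7 in base 11:
n in base 11: [1, 9]
k in base 11: [0, 7]
C(20,7) mod 11 = ∏ C(n_i, k_i) mod 11
Digit binomials (mod 11): C(1,0) = 1; C(9,7) = 36 ≡ 3
Product: 1 × 3 = 3 ≡ 3 (mod 11)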